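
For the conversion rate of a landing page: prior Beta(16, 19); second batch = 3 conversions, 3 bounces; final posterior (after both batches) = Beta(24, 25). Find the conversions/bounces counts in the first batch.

Because Beta–binomial updating is additive in the counts, the combined data contributed (α_post−α_prior, β_post−β_prior) successes and failures.
Total across both batches: 24−16=8 conversions, 25−19=6 bounces.
Subtract the second batch: 8−3=5 conversions and 6−3=3 bounces.

5 conversions and 3 bounces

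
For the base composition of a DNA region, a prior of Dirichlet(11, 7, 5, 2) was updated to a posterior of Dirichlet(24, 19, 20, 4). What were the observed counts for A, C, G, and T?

counts (13, 12, 15, 2)

For a Dirichlet(α) prior with multinomial counts c, the posterior is Dirichlet(α + c) componentwise.
Counts are posterior − prior componentwise: 24−11=13, 19−7=12, 20−5=15, 4−2=2.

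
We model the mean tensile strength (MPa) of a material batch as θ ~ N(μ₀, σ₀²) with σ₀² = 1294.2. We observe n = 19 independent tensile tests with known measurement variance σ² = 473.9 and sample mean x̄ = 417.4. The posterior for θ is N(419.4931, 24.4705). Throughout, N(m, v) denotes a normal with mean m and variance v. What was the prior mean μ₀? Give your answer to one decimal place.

The posterior mean is a precision-weighted average: μ_n = (τ₀μ₀ + τ_data·x̄)/(τ₀+τ_data), with τ₀=1/σ₀² and τ_data=n/σ².
Here τ₀ = 1/1294.2 = 0.000773 and τ_data = 19/473.9 = 0.040093, so τ_n = 0.040866.
Rearranging for μ₀: μ₀ = (μ_n·τ_n − τ_data·x̄)/τ₀ = (419.4931·0.040866 − 0.040093·417.4) / 0.000773 = 0.408187/0.000773 ≈ 528.1.

μ₀ = 528.1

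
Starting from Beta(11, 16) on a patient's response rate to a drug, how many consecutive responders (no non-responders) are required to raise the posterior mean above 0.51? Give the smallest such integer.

k = 6

After k responders and 0 non-responders the posterior is Beta(11+k, 16), with mean (11+k)/(11+16+k).
Set (11+k)/(27+k) > 0.51 and solve: k > (0.51·27 − 11)/(1 − 0.51) = 5.653.
The smallest integer exceeding 5.653 is 6, and checking k=6: (17)/(33) = 0.5152 > 0.51.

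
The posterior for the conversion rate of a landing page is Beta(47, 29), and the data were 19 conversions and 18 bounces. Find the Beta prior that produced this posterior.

Beta(28, 11)

A Beta(a, b) prior with s successes and f failures in binomial data gives a Beta(a+s, b+f) posterior.
So a = 47 − 19 = 28 and b = 29 − 18 = 11.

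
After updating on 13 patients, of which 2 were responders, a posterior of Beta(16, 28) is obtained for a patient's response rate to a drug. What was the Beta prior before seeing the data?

Under Beta–binomial conjugacy the posterior parameters are (α+s, β+f).
So α = 16 − 2 = 14 and β = 28 − 11 = 17.

Beta(14, 17)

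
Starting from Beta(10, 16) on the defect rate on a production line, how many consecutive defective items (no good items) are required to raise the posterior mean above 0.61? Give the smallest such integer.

After k defective items and 0 good items the posterior is Beta(10+k, 16), with mean (10+k)/(10+16+k).
Set (10+k)/(26+k) > 0.61 and solve: k > (0.61·26 − 10)/(1 − 0.61) = 15.026.
The smallest integer exceeding 15.026 is 16, and checking k=16: (26)/(42) = 0.6190 > 0.61.

k = 16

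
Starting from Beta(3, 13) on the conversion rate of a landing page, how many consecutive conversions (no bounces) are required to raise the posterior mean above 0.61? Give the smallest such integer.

k = 18

After k conversions and 0 bounces the posterior is Beta(3+k, 13), with mean (3+k)/(3+13+k).
Set (3+k)/(16+k) > 0.61 and solve: k > (0.61·16 − 3)/(1 − 0.61) = 17.333.
The smallest integer exceeding 17.333 is 18, and checking k=18: (21)/(34) = 0.6176 > 0.61.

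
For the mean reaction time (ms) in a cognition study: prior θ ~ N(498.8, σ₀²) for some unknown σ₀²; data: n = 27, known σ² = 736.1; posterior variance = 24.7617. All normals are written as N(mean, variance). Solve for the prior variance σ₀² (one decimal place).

Posterior precision equals prior precision plus data precision: 1/σ_n² = 1/σ₀² + n/σ².
So 1/σ₀² = 1/24.7617 − 27/736.1 = 0.040385 − 0.036680 = 0.003705.
Hence σ₀² = 1/0.003705 ≈ 269.9.

σ₀² = 269.9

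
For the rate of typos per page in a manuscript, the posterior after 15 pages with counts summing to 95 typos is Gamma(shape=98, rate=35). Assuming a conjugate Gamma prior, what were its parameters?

Gamma(shape=3, rate=20)

Gamma–Poisson conjugacy: posterior shape = α + Σxᵢ, posterior rate = β + n.
So α = 98 − 95 = 3 and β = 35 − 15 = 20.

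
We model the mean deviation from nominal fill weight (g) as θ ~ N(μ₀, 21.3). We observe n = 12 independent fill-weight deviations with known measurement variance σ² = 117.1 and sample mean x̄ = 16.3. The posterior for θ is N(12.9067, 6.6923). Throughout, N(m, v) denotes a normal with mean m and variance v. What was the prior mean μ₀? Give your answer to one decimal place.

With known observation variance, the Normal–Normal posterior has precision τ_n = τ₀ + n/σ² and mean μ_n = (τ₀μ₀ + (n/σ²)x̄)/τ_n.
Here τ₀ = 1/21.3 = 0.046948 and τ_data = 12/117.1 = 0.102477, so τ_n = 0.149425.
Rearranging for μ₀: μ₀ = (μ_n·τ_n − τ_data·x̄)/τ₀ = (12.9067·0.149425 − 0.102477·16.3) / 0.046948 = 0.258209/0.046948 ≈ 5.5.

μ₀ = 5.5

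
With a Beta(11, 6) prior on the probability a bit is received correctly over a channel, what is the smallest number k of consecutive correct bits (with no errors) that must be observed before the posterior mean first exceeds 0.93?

After k correct bits and 0 errors the posterior is Beta(11+k, 6), with mean (11+k)/(11+6+k).
Set (11+k)/(17+k) > 0.93 and solve: k > (0.93·17 − 11)/(1 − 0.93) = 68.714.
The smallest integer exceeding 68.714 is 69.

k = 69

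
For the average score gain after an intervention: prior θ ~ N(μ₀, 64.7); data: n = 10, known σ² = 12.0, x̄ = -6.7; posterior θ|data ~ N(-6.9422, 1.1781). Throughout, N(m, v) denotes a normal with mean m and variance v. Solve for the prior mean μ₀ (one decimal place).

With known observation variance, the Normal–Normal posterior has precision τ_n = τ₀ + n/σ² and mean μ_n = (τ₀μ₀ + (n/σ²)x̄)/τ_n.
Here τ₀ = 1/64.7 = 0.015456 and τ_data = 10/12.0 = 0.833333, so τ_n = 0.848789.
Rearranging for μ₀: μ₀ = (μ_n·τ_n − τ_data·x̄)/τ₀ = (-6.9422·0.848789 − 0.833333·-6.7) / 0.015456 = -0.309132/0.015456 ≈ -20.0.

μ₀ = -20.0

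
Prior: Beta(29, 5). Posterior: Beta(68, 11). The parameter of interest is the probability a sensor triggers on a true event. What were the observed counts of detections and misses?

Beta is conjugate to the binomial likelihood: posterior = Beta(α+s, β+f).
Match parameters: s=68−29=39, f=11−5=6.

39 detections and 6 misses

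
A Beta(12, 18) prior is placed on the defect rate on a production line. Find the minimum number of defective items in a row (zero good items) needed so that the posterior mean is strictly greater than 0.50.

After k defective items and 0 good items the posterior is Beta(12+k, 18), with mean (12+k)/(12+18+k).
Set (12+k)/(30+k) > 0.50 and solve: k > (0.50·30 − 12)/(1 − 0.50) = 6.000.
The smallest integer exceeding 6.000 is 7, and checking k=7: (19)/(37) = 0.5135 > 0.50.

k = 7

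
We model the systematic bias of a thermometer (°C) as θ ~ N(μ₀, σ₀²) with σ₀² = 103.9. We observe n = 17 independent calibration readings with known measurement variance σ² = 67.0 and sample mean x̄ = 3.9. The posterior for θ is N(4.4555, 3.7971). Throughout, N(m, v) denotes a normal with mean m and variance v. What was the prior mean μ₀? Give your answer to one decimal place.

With known observation variance, the Normal–Normal posterior has precision τ_n = τ₀ + n/σ² and mean μ_n = (τ₀μ₀ + (n/σ²)x̄)/τ_n.
Here τ₀ = 1/103.9 = 0.009625 and τ_data = 17/67.0 = 0.253731, so τ_n = 0.263356.
Rearranging for μ₀: μ₀ = (μ_n·τ_n − τ_data·x̄)/τ₀ = (4.4555·0.263356 − 0.253731·3.9) / 0.009625 = 0.183832/0.009625 ≈ 19.1.

μ₀ = 19.1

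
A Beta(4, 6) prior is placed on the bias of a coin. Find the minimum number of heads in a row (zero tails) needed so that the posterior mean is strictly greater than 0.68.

After k heads and 0 tails the posterior is Beta(4+k, 6), with mean (4+k)/(4+6+k).
Set (4+k)/(10+k) > 0.68 and solve: k > (0.68·10 − 4)/(1 − 0.68) = 8.750.
The smallest integer exceeding 8.750 is 9.

k = 9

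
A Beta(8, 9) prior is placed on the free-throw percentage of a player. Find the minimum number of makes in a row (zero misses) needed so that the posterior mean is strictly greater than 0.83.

k = 36

After k makes and 0 misses the posterior is Beta(8+k, 9), with mean (8+k)/(8+9+k).
Set (8+k)/(17+k) > 0.83 and solve: k > (0.83·17 − 8)/(1 − 0.83) = 35.941.
The smallest integer exceeding 35.941 is 36, and checking k=36: (44)/(53) = 0.8302 > 0.83.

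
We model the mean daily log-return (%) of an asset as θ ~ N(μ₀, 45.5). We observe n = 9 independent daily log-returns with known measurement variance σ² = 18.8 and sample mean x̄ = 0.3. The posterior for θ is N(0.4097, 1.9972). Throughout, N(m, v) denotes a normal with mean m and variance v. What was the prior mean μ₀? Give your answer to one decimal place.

μ₀ = 2.8

The posterior mean is a precision-weighted average: μ_n = (τ₀μ₀ + τ_data·x̄)/(τ₀+τ_data), with τ₀=1/σ₀² and τ_data=n/σ².
Here τ₀ = 1/45.5 = 0.021978 and τ_data = 9/18.8 = 0.478723, so τ_n = 0.500701.
Rearranging for μ₀: μ₀ = (μ_n·τ_n − τ_data·x̄)/τ₀ = (0.4097·0.500701 − 0.478723·0.3) / 0.021978 = 0.061520/0.021978 ≈ 2.8.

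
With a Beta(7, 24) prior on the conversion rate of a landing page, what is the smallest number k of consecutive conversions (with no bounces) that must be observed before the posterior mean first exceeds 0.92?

After k conversions and 0 bounces the posterior is Beta(7+k, 24), with mean (7+k)/(7+24+k).
Set (7+k)/(31+k) > 0.92 and solve: k > (0.92·31 − 7)/(1 − 0.92) = 269.000.
The smallest integer exceeding 269.000 is 270.

k = 270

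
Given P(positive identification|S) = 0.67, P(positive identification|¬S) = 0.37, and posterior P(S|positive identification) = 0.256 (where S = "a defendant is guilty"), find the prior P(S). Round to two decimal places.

P(S) = 0.16

In odds form, posterior odds = prior odds × likelihood ratio, so prior odds = posterior odds ÷ LR.
Posterior odds = 0.256/(1−0.256) = 0.3441. LR = 0.67/0.37 = 1.8108.
Prior odds = 0.3441/1.8108 = 0.1900, so P(S) = 0.1900/(1+0.1900) ≈ 0.16.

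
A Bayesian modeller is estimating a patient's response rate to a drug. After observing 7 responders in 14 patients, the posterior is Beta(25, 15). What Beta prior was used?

Beta(18, 8)

Under Beta–binomial conjugacy the posterior parameters are (a+s, b+f).
Subtract the data counts: 25−7=18, 15−7=8.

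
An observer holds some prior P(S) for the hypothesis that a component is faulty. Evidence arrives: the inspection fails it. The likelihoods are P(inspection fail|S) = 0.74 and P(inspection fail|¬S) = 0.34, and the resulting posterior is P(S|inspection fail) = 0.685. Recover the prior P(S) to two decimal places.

P(S) = 0.50

In odds form, posterior odds = prior odds × likelihood ratio, so prior odds = posterior odds ÷ LR.
Posterior odds = 0.685/(1−0.685) = 2.1746. LR = 0.74/0.34 = 2.1765.
Prior odds = 2.1746/2.1765 = 0.9991, so P(S) = 0.9991/(1+0.9991) ≈ 0.50.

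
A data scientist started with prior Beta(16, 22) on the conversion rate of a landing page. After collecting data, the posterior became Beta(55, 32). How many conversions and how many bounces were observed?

39 conversions and 10 bounces

A Beta(a, b) prior with s successes and f failures in binomial data gives a Beta(a+s, b+f) posterior.
So s = 55 − 16 = 39 and f = 32 − 22 = 10.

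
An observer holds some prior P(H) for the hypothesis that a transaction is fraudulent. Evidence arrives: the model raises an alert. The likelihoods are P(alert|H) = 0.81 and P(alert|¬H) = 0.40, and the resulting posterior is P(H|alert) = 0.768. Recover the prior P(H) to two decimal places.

Bayes' rule in odds form gives O(H|E) = O(H)·[P(E|H)/P(E|¬H)], hence O(H) = O(H|E)/LR.
Posterior odds = 0.768/(1−0.768) = 3.3103. LR = 0.81/0.40 = 2.0250.
Prior odds = 3.3103/2.0250 = 1.6347, so P(H) = 1.6347/(1+1.6347) ≈ 0.62.

P(H) = 0.62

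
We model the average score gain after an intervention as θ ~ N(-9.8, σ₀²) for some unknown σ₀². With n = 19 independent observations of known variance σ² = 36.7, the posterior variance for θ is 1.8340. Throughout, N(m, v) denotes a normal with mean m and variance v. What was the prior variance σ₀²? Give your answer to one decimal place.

For the Normal–Normal model with known σ², precisions add: τ_n = τ₀ + n/σ².
So 1/σ₀² = 1/1.8340 − 19/36.7 = 0.545256 − 0.517711 = 0.027545.
Hence σ₀² = 1/0.027545 ≈ 36.3.

σ₀² = 36.3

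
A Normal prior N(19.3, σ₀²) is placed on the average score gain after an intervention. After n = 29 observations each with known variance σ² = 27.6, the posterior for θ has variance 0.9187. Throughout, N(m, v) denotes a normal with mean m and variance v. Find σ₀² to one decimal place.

Posterior precision equals prior precision plus data precision: 1/σ_n² = 1/σ₀² + n/σ².
So 1/σ₀² = 1/0.9187 − 29/27.6 = 1.088495 − 1.050725 = 0.037770.
Hence σ₀² = 1/0.037770 ≈ 26.5.

σ₀² = 26.5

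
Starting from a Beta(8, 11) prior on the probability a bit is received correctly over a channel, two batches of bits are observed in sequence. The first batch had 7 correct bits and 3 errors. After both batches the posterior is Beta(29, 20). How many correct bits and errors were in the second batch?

14 correct bits and 6 errors

Sequential conjugate updates are equivalent to a single update on the pooled data, so total successes = posterior α − prior α and total failures = posterior β − prior β.
Total across both batches: 29−8=21 correct bits, 20−11=9 errors.
Subtract the first batch: 21−7=14 correct bits and 9−3=6 errors.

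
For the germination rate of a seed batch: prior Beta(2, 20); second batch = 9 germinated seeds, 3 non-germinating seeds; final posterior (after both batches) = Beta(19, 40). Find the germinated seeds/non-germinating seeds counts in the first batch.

8 germinated seeds and 17 non-germinating seeds

Sequential conjugate updates are equivalent to a single update on the pooled data, so total successes = posterior α − prior α and total failures = posterior β − prior β.
Total across both batches: 19−2=17 germinated seeds, 40−20=20 non-germinating seeds.
Subtract the second batch: 17−9=8 germinated seeds and 20−3=17 non-germinating seeds.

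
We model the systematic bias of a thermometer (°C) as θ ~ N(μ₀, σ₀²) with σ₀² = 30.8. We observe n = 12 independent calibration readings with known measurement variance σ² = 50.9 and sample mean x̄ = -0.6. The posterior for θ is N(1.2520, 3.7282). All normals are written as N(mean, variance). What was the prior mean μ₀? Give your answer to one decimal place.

μ₀ = 14.7

The posterior mean is a precision-weighted average: μ_n = (τ₀μ₀ + τ_data·x̄)/(τ₀+τ_data), with τ₀=1/σ₀² and τ_data=n/σ².
Here τ₀ = 1/30.8 = 0.032468 and τ_data = 12/50.9 = 0.235756, so τ_n = 0.268224.
Rearranging for μ₀: μ₀ = (μ_n·τ_n − τ_data·x̄)/τ₀ = (1.2520·0.268224 − 0.235756·-0.6) / 0.032468 = 0.477270/0.032468 ≈ 14.7.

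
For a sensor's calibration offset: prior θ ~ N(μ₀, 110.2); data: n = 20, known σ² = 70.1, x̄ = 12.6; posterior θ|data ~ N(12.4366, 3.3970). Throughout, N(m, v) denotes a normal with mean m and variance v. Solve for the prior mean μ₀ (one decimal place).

The posterior mean is a precision-weighted average: μ_n = (τ₀μ₀ + τ_data·x̄)/(τ₀+τ_data), with τ₀=1/σ₀² and τ_data=n/σ².
Here τ₀ = 1/110.2 = 0.009074 and τ_data = 20/70.1 = 0.285307, so τ_n = 0.294381.
Rearranging for μ₀: μ₀ = (μ_n·τ_n − τ_data·x̄)/τ₀ = (12.4366·0.294381 − 0.285307·12.6) / 0.009074 = 0.066231/0.009074 ≈ 7.3.

μ₀ = 7.3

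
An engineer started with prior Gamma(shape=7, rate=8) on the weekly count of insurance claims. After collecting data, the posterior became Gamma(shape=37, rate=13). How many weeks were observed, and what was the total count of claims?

n = 5 weeks with total 30 claims

A Gamma(α, β) prior (rate parametrization) on a Poisson rate with n observations summing to S gives posterior Gamma(α+S, β+n).
Matching: Σxᵢ = 37 − 7 = 30 and n = 13 − 8 = 5.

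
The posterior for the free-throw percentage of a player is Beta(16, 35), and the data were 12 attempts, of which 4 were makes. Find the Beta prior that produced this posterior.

Beta(12, 27)

A Beta(α, β) prior with s successes and f failures in binomial data gives a Beta(α+s, β+f) posterior.
So α = 16 − 4 = 12 and β = 35 − 8 = 27.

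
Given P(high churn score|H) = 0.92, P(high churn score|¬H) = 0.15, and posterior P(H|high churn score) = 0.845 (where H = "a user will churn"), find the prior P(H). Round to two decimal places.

In odds form, posterior odds = prior odds × likelihood ratio, so prior odds = posterior odds ÷ LR.
Posterior odds = 0.845/(1−0.845) = 5.4516. LR = 0.92/0.15 = 6.1333.
Prior odds = 5.4516/6.1333 = 0.8889, so P(H) = 0.8889/(1+0.8889) ≈ 0.47.

P(H) = 0.47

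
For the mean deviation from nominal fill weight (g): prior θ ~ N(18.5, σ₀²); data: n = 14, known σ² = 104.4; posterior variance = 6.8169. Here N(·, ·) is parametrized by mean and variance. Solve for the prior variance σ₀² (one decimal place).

Posterior precision equals prior precision plus data precision: 1/σ_n² = 1/σ₀² + n/σ².
So 1/σ₀² = 1/6.8169 − 14/104.4 = 0.146694 − 0.134100 = 0.012594.
Hence σ₀² = 1/0.012594 ≈ 79.4.

σ₀² = 79.4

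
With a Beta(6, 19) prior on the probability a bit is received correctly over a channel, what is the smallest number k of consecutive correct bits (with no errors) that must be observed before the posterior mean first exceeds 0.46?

k = 11

After k correct bits and 0 errors the posterior is Beta(6+k, 19), with mean (6+k)/(6+19+k).
Set (6+k)/(25+k) > 0.46 and solve: k > (0.46·25 − 6)/(1 − 0.46) = 10.185.
The smallest integer exceeding 10.185 is 11.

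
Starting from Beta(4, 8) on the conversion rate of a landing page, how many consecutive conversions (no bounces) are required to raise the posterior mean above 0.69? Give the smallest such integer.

After k conversions and 0 bounces the posterior is Beta(4+k, 8), with mean (4+k)/(4+8+k).
Set (4+k)/(12+k) > 0.69 and solve: k > (0.69·12 − 4)/(1 − 0.69) = 13.806.
The smallest integer exceeding 13.806 is 14, and checking k=14: (18)/(26) = 0.6923 > 0.69.

k = 14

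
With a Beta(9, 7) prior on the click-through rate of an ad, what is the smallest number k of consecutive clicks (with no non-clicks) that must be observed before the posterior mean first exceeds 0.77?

After k clicks and 0 non-clicks the posterior is Beta(9+k, 7), with mean (9+k)/(9+7+k).
Set (9+k)/(16+k) > 0.77 and solve: k > (0.77·16 − 9)/(1 − 0.77) = 14.435.
The smallest integer exceeding 14.435 is 15, and checking k=15: (24)/(31) = 0.7742 > 0.77.

k = 15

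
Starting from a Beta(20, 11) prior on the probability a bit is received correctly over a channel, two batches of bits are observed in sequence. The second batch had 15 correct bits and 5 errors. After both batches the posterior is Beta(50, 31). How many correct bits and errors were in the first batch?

Because Beta–binomial updating is additive in the counts, the combined data contributed (α_post−α_prior, β_post−β_prior) successes and failures.
Total across both batches: 50−20=30 correct bits, 31−11=20 errors.
Subtract the second batch: 30−15=15 correct bits and 20−5=15 errors.

15 correct bits and 15 errors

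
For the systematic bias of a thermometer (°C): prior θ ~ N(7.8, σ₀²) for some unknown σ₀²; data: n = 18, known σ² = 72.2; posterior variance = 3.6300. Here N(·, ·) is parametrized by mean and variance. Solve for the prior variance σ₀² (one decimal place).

Posterior precision equals prior precision plus data precision: 1/σ_n² = 1/σ₀² + n/σ².
So 1/σ₀² = 1/3.6300 − 18/72.2 = 0.275482 − 0.249307 = 0.026175.
Hence σ₀² = 1/0.026175 ≈ 38.2.

σ₀² = 38.2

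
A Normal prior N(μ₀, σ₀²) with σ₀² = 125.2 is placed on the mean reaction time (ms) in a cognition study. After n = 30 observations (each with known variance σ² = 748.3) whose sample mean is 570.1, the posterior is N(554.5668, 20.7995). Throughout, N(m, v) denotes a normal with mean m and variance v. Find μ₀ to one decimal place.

μ₀ = 476.6

With known observation variance, the Normal–Normal posterior has precision τ_n = τ₀ + n/σ² and mean μ_n = (τ₀μ₀ + (n/σ²)x̄)/τ_n.
Here τ₀ = 1/125.2 = 0.007987 and τ_data = 30/748.3 = 0.040091, so τ_n = 0.048078.
Rearranging for μ₀: μ₀ = (μ_n·τ_n − τ_data·x̄)/τ₀ = (554.5668·0.048078 − 0.040091·570.1) / 0.007987 = 3.806584/0.007987 ≈ 476.6.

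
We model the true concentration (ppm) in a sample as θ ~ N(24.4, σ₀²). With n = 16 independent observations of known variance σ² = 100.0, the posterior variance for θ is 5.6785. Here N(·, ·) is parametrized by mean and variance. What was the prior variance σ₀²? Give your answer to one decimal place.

σ₀² = 62.1

Posterior precision equals prior precision plus data precision: 1/σ_n² = 1/σ₀² + n/σ².
So 1/σ₀² = 1/5.6785 − 16/100.0 = 0.176103 − 0.160000 = 0.016103.
Hence σ₀² = 1/0.016103 ≈ 62.1.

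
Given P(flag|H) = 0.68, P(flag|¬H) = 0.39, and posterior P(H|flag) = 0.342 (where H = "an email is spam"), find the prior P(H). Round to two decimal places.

Bayes' rule in odds form gives O(H|E) = O(H)·[P(E|H)/P(E|¬H)], hence O(H) = O(H|E)/LR.
Posterior odds = 0.342/(1−0.342) = 0.5198. LR = 0.68/0.39 = 1.7436.
Prior odds = 0.5198/1.7436 = 0.2981, so P(H) = 0.2981/(1+0.2981) ≈ 0.23.

P(H) = 0.23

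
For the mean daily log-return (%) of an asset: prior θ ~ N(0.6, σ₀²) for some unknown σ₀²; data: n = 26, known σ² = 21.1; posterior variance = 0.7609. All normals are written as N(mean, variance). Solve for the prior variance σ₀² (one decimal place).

For the Normal–Normal model with known σ², precisions add: τ_n = τ₀ + n/σ².
So 1/σ₀² = 1/0.7609 − 26/21.1 = 1.314233 − 1.232227 = 0.082006.
Hence σ₀² = 1/0.082006 ≈ 12.2.

σ₀² = 12.2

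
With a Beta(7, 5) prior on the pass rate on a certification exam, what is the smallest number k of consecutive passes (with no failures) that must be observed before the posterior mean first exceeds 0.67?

After k passes and 0 failures the posterior is Beta(7+k, 5), with mean (7+k)/(7+5+k).
Set (7+k)/(12+k) > 0.67 and solve: k > (0.67·12 − 7)/(1 − 0.67) = 3.152.
The smallest integer exceeding 3.152 is 4.

k = 4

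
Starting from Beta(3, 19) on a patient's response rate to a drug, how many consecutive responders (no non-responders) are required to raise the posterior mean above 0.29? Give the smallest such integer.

k = 5

After k responders and 0 non-responders the posterior is Beta(3+k, 19), with mean (3+k)/(3+19+k).
Set (3+k)/(22+k) > 0.29 and solve: k > (0.29·22 − 3)/(1 − 0.29) = 4.761.
The smallest integer exceeding 4.761 is 5, and checking k=5: (8)/(27) = 0.2963 > 0.29.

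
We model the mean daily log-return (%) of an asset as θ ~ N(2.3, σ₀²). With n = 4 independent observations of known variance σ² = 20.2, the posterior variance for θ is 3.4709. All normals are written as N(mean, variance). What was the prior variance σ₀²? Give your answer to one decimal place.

Posterior precision equals prior precision plus data precision: 1/σ_n² = 1/σ₀² + n/σ².
So 1/σ₀² = 1/3.4709 − 4/20.2 = 0.288110 − 0.198020 = 0.090090.
Hence σ₀² = 1/0.090090 ≈ 11.1.

σ₀² = 11.1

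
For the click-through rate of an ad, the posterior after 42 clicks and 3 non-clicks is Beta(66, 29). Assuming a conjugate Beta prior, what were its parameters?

A Beta(a, b) prior with s successes and f failures in binomial data gives a Beta(a+s, b+f) posterior.
So a = 66 − 42 = 24 and b = 29 − 3 = 26.

Beta(24, 26)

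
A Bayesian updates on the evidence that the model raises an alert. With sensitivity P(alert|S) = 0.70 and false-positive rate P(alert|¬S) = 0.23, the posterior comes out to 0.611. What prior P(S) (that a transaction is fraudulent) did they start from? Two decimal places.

In odds form, posterior odds = prior odds × likelihood ratio, so prior odds = posterior odds ÷ LR.
Posterior odds = 0.611/(1−0.611) = 1.5707. LR = 0.70/0.23 = 3.0435.
Prior odds = 1.5707/3.0435 = 0.5161, so P(S) = 0.5161/(1+0.5161) ≈ 0.34.

P(S) = 0.34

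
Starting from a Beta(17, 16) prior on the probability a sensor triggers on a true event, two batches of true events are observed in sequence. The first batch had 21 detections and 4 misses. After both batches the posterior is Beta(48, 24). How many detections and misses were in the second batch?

Sequential conjugate updates are equivalent to a single update on the pooled data, so total successes = posterior α − prior α and total failures = posterior β − prior β.
Total across both batches: 48−17=31 detections, 24−16=8 misses.
Subtract the first batch: 31−21=10 detections and 8−4=4 misses.

10 detections and 4 misses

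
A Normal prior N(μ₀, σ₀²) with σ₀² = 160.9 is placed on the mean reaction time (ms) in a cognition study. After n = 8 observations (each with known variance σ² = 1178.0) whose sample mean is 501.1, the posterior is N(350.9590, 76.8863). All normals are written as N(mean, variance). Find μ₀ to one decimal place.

μ₀ = 186.9

The posterior mean is a precision-weighted average: μ_n = (τ₀μ₀ + τ_data·x̄)/(τ₀+τ_data), with τ₀=1/σ₀² and τ_data=n/σ².
Here τ₀ = 1/160.9 = 0.006215 and τ_data = 8/1178.0 = 0.006791, so τ_n = 0.013006.
Rearranging for μ₀: μ₀ = (μ_n·τ_n − τ_data·x̄)/τ₀ = (350.9590·0.013006 − 0.006791·501.1) / 0.006215 = 1.161603/0.006215 ≈ 186.9.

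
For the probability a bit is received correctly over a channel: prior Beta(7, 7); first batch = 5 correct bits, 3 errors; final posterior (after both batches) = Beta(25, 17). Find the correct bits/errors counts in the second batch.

Sequential conjugate updates are equivalent to a single update on the pooled data, so total successes = posterior α − prior α and total failures = posterior β − prior β.
Total across both batches: 25−7=18 correct bits, 17−7=10 errors.
Subtract the first batch: 18−5=13 correct bits and 10−3=7 errors.

13 correct bits and 7 errors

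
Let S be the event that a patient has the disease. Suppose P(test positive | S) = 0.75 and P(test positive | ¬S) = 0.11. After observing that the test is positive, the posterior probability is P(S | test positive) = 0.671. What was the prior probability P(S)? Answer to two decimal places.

Bayes' rule in odds form gives O(S|E) = O(S)·[P(E|S)/P(E|¬S)], hence O(S) = O(S|E)/LR.
Posterior odds = 0.671/(1−0.671) = 2.0395. LR = 0.75/0.11 = 6.8182.
Prior odds = 2.0395/6.8182 = 0.2991, so P(S) = 0.2991/(1+0.2991) ≈ 0.23.

P(S) = 0.23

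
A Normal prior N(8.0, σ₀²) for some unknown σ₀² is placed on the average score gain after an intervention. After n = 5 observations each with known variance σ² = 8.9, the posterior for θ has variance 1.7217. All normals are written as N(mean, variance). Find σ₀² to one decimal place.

For the Normal–Normal model with known σ², precisions add: τ_n = τ₀ + n/σ².
So 1/σ₀² = 1/1.7217 − 5/8.9 = 0.580821 − 0.561798 = 0.019023.
Hence σ₀² = 1/0.019023 ≈ 52.6.

σ₀² = 52.6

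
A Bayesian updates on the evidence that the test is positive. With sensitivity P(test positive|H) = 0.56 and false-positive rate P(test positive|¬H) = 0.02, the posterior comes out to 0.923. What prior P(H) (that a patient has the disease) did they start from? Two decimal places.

In odds form, posterior odds = prior odds × likelihood ratio, so prior odds = posterior odds ÷ LR.
Posterior odds = 0.923/(1−0.923) = 11.9870. LR = 0.56/0.02 = 28.0000.
Prior odds = 11.9870/28.0000 = 0.4281, so P(H) = 0.4281/(1+0.4281) ≈ 0.30.

P(H) = 0.30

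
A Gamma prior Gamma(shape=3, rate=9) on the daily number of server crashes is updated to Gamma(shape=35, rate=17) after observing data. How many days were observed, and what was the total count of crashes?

n = 8 days with total 32 crashes

A Gamma(α, β) prior (rate parametrization) on a Poisson rate with n observations summing to S gives posterior Gamma(α+S, β+n).
Matching: Σxᵢ = 35 − 3 = 32 and n = 17 − 9 = 8.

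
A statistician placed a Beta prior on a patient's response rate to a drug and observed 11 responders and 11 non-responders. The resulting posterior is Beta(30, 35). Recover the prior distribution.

A Beta(α, β) prior with s successes and f failures in binomial data gives a Beta(α+s, β+f) posterior.
Subtract the data counts: 30−11=19, 35−11=24.

Beta(19, 24)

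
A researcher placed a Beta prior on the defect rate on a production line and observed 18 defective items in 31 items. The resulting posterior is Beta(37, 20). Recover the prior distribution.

Beta(19, 7)

Under Beta–binomial conjugacy the posterior parameters are (a+s, b+f).
So a = 37 − 18 = 19 and b = 20 − 13 = 7.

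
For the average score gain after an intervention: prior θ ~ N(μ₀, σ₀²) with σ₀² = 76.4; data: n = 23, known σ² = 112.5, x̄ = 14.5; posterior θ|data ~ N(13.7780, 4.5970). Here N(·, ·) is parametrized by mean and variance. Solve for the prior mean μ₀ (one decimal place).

μ₀ = 2.5

With known observation variance, the Normal–Normal posterior has precision τ_n = τ₀ + n/σ² and mean μ_n = (τ₀μ₀ + (n/σ²)x̄)/τ_n.
Here τ₀ = 1/76.4 = 0.013089 and τ_data = 23/112.5 = 0.204444, so τ_n = 0.217533.
Rearranging for μ₀: μ₀ = (μ_n·τ_n − τ_data·x̄)/τ₀ = (13.7780·0.217533 − 0.204444·14.5) / 0.013089 = 0.032732/0.013089 ≈ 2.5.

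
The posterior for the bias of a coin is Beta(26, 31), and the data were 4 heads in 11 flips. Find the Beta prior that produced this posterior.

Under Beta–binomial conjugacy the posterior parameters are (α+s, β+f).
So α = 26 − 4 = 22 and β = 31 − 7 = 24.

Beta(22, 24)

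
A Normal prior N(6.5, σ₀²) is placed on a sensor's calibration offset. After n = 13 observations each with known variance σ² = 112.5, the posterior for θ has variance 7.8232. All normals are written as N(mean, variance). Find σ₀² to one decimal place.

For the Normal–Normal model with known σ², precisions add: τ_n = τ₀ + n/σ².
So 1/σ₀² = 1/7.8232 − 13/112.5 = 0.127825 − 0.115556 = 0.012269.
Hence σ₀² = 1/0.012269 ≈ 81.5.

σ₀² = 81.5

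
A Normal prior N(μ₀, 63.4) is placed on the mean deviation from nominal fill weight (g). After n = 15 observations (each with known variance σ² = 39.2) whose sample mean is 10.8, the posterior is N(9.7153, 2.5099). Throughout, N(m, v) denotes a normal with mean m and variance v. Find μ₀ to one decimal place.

The posterior mean is a precision-weighted average: μ_n = (τ₀μ₀ + τ_data·x̄)/(τ₀+τ_data), with τ₀=1/σ₀² and τ_data=n/σ².
Here τ₀ = 1/63.4 = 0.015773 and τ_data = 15/39.2 = 0.382653, so τ_n = 0.398426.
Rearranging for μ₀: μ₀ = (μ_n·τ_n − τ_data·x̄)/τ₀ = (9.7153·0.398426 − 0.382653·10.8) / 0.015773 = -0.261824/0.015773 ≈ -16.6.

μ₀ = -16.6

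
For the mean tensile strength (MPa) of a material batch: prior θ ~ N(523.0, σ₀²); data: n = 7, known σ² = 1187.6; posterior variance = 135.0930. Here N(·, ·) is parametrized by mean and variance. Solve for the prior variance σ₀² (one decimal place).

σ₀² = 663.1

For the Normal–Normal model with known σ², precisions add: τ_n = τ₀ + n/σ².
So 1/σ₀² = 1/135.0930 − 7/1187.6 = 0.007402 − 0.005894 = 0.001508.
Hence σ₀² = 1/0.001508 ≈ 663.1.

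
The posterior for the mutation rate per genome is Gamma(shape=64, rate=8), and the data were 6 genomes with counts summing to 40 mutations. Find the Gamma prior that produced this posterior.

Gamma(shape=24, rate=2)

Gamma–Poisson conjugacy: posterior shape = α + Σxᵢ, posterior rate = β + n.
So α = 64 − 40 = 24 and β = 8 − 6 = 2.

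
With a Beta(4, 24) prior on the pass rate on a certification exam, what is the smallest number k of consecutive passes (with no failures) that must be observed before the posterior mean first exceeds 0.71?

k = 55

After k passes and 0 failures the posterior is Beta(4+k, 24), with mean (4+k)/(4+24+k).
Set (4+k)/(28+k) > 0.71 and solve: k > (0.71·28 − 4)/(1 − 0.71) = 54.759.
The smallest integer exceeding 54.759 is 55.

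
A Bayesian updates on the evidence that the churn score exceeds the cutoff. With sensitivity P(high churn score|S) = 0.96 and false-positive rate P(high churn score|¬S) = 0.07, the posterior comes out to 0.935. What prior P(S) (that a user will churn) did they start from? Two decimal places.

P(S) = 0.51

In odds form, posterior odds = prior odds × likelihood ratio, so prior odds = posterior odds ÷ LR.
Posterior odds = 0.935/(1−0.935) = 14.3846. LR = 0.96/0.07 = 13.7143.
Prior odds = 14.3846/13.7143 = 1.0489, so P(S) = 1.0489/(1+1.0489) ≈ 0.51.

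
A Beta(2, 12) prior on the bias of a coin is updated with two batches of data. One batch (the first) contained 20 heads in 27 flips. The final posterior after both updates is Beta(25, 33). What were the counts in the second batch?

3 heads and 14 tails

Sequential conjugate updates are equivalent to a single update on the pooled data, so total successes = posterior α − prior α and total failures = posterior β − prior β.
Total across both batches: 25−2=23 heads, 33−12=21 tails.
Subtract the first batch: 23−20=3 heads and 21−7=14 tails.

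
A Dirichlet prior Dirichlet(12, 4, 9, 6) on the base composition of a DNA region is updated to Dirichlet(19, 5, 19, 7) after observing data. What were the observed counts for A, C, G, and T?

For a Dirichlet(α) prior with multinomial counts c, the posterior is Dirichlet(α + c) componentwise.
Counts are posterior − prior componentwise: 19−12=7, 5−4=1, 19−9=10, 7−6=1.

counts (7, 1, 10, 1)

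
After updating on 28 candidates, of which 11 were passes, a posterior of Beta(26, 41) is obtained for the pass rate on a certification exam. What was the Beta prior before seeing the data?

Beta(15, 24)

Beta is conjugate to the binomial likelihood: posterior = Beta(a+s, b+f).
So a = 26 − 11 = 15 and b = 41 − 17 = 24.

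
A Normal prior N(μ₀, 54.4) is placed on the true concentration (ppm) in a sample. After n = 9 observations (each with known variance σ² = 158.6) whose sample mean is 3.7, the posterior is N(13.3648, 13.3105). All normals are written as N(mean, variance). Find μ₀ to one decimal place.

The posterior mean is a precision-weighted average: μ_n = (τ₀μ₀ + τ_data·x̄)/(τ₀+τ_data), with τ₀=1/σ₀² and τ_data=n/σ².
Here τ₀ = 1/54.4 = 0.018382 and τ_data = 9/158.6 = 0.056747, so τ_n = 0.075129.
Rearranging for μ₀: μ₀ = (μ_n·τ_n − τ_data·x̄)/τ₀ = (13.3648·0.075129 − 0.056747·3.7) / 0.018382 = 0.794120/0.018382 ≈ 43.2.

μ₀ = 43.2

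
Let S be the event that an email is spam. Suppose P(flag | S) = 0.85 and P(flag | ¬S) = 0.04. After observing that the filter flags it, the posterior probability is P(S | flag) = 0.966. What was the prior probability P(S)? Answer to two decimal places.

In odds form, posterior odds = prior odds × likelihood ratio, so prior odds = posterior odds ÷ LR.
Posterior odds = 0.966/(1−0.966) = 28.4118. LR = 0.85/0.04 = 21.2500.
Prior odds = 28.4118/21.2500 = 1.3370, so P(S) = 1.3370/(1+1.3370) ≈ 0.57.

P(S) = 0.57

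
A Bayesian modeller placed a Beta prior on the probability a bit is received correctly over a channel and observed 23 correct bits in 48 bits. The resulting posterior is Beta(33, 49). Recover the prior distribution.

Beta(10, 24)

A Beta(α, β) prior with s successes and f failures in binomial data gives a Beta(α+s, β+f) posterior.
So α = 33 − 23 = 10 and β = 49 − 25 = 24.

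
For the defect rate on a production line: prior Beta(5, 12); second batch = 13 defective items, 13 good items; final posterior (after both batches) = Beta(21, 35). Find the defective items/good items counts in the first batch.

3 defective items and 10 good items

Because Beta–binomial updating is additive in the counts, the combined data contributed (α_post−α_prior, β_post−β_prior) successes and failures.
Total across both batches: 21−5=16 defective items, 35−12=23 good items.
Subtract the second batch: 16−13=3 defective items and 23−13=10 good items.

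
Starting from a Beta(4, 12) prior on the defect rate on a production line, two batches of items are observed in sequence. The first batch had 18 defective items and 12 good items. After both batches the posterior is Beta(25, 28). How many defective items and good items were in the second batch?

Because Beta–binomial updating is additive in the counts, the combined data contributed (α_post−α_prior, β_post−β_prior) successes and failures.
Total across both batches: 25−4=21 defective items, 28−12=16 good items.
Subtract the first batch: 21−18=3 defective items and 16−12=4 good items.

3 defective items and 4 good items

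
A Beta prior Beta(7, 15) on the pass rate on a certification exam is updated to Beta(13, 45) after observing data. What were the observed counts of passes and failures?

Under Beta–binomial conjugacy the posterior parameters are (a+s, b+f).
So s = 13 − 7 = 6 and f = 45 − 15 = 30.

6 passes and 30 failures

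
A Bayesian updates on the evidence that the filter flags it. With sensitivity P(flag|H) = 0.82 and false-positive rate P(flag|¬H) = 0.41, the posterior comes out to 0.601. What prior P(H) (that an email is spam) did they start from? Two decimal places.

P(H) = 0.43

Bayes' rule in odds form gives O(H|E) = O(H)·[P(E|H)/P(E|¬H)], hence O(H) = O(H|E)/LR.
Posterior odds = 0.601/(1−0.601) = 1.5063. LR = 0.82/0.41 = 2.0000.
Prior odds = 1.5063/2.0000 = 0.7531, so P(H) = 0.7531/(1+0.7531) ≈ 0.43.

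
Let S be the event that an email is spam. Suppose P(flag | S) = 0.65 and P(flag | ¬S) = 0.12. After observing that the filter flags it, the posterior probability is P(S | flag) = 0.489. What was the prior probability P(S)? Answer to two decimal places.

In odds form, posterior odds = prior odds × likelihood ratio, so prior odds = posterior odds ÷ LR.
Posterior odds = 0.489/(1−0.489) = 0.9569. LR = 0.65/0.12 = 5.4167.
Prior odds = 0.9569/5.4167 = 0.1767, so P(S) = 0.1767/(1+0.1767) ≈ 0.15.

P(S) = 0.15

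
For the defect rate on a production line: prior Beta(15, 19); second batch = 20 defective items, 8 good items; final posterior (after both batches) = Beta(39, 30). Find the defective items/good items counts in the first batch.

4 defective items and 3 good items

Because Beta–binomial updating is additive in the counts, the combined data contributed (α_post−α_prior, β_post−β_prior) successes and failures.
Total across both batches: 39−15=24 defective items, 30−19=11 good items.
Subtract the second batch: 24−20=4 defective items and 11−8=3 good items.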